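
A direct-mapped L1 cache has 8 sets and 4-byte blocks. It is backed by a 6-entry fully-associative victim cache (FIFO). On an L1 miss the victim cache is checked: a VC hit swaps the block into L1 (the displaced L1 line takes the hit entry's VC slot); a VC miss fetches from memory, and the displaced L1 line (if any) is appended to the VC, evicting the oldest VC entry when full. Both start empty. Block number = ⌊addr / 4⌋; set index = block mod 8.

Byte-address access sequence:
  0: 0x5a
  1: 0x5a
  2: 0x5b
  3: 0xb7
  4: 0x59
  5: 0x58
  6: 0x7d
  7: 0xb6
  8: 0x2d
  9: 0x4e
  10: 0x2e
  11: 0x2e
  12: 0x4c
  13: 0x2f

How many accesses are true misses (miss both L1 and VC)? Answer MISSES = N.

MISSES = 5

0: 0x5a (blk 22, set 6) → MISS  vc=[]
1: 0x5a (blk 22, set 6) → L1-HIT  vc=[]
2: 0x5b (blk 22, set 6) → L1-HIT  vc=[]
3: 0xb7 (blk 45, set 5) → MISS  vc=[]
4: 0x59 (blk 22, set 6) → L1-HIT  vc=[]
5: 0x58 (blk 22, set 6) → L1-HIT  vc=[]
6: 0x7d (blk 31, set 7) → MISS  vc=[]
7: 0xb6 (blk 45, set 5) → L1-HIT  vc=[]
8: 0x2d (blk 11, set 3) → MISS  vc=[]
9: 0x4e (blk 19, set 3) → MISS  vc=[11]
10: 0x2e (blk 11, set 3) → VC-HIT  vc=[19]
11: 0x2e (blk 11, set 3) → L1-HIT  vc=[19]
12: 0x4c (blk 19, set 3) → VC-HIT  vc=[11]
13: 0x2f (blk 11, set 3) → VC-HIT  vc=[19]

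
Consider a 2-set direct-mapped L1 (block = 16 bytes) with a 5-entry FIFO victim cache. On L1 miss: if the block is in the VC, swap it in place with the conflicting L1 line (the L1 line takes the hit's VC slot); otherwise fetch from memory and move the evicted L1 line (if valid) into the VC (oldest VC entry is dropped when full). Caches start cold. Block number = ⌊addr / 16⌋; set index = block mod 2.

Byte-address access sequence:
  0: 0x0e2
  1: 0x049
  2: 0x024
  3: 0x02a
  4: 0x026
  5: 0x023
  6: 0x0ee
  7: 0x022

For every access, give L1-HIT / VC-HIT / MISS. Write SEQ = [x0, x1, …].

SEQ = [MISS, MISS, MISS, L1-HIT, L1-HIT, L1-HIT, VC-HIT, VC-HIT]

  [0] addr=0xe2 blk=14 s=0: MISS | VC []
  [1] addr=0x49 blk=4 s=0: MISS | VC [14]
  [2] addr=0x24 blk=2 s=0: MISS | VC [14, 4]
  [3] addr=0x2a blk=2 s=0: L1-HIT | VC [14, 4]
  [4] addr=0x26 blk=2 s=0: L1-HIT | VC [14, 4]
  [5] addr=0x23 blk=2 s=0: L1-HIT | VC [14, 4]
  [6] addr=0xee blk=14 s=0: VC-HIT | VC [2, 4]
  [7] addr=0x22 blk=2 s=0: VC-HIT | VC [14, 4]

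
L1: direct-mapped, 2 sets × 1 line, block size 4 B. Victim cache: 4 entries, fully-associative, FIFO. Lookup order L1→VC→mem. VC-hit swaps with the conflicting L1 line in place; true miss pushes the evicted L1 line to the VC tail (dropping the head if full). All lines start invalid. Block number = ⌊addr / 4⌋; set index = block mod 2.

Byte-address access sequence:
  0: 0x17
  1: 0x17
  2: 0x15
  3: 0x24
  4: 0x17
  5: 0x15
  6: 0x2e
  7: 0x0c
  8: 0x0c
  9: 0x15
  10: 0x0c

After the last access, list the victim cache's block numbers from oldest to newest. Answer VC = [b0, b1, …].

VC = [9, 5, 11]

0: 0x17 (blk 5, set 1) → MISS  vc=[]
1: 0x17 (blk 5, set 1) → L1-HIT  vc=[]
2: 0x15 (blk 5, set 1) → L1-HIT  vc=[]
3: 0x24 (blk 9, set 1) → MISS  vc=[5]
4: 0x17 (blk 5, set 1) → VC-HIT  vc=[9]
5: 0x15 (blk 5, set 1) → L1-HIT  vc=[9]
6: 0x2e (blk 11, set 1) → MISS  vc=[9, 5]
7: 0xc (blk 3, set 1) → MISS  vc=[9, 5, 11]
8: 0xc (blk 3, set 1) → L1-HIT  vc=[9, 5, 11]
9: 0x15 (blk 5, set 1) → VC-HIT  vc=[9, 3, 11]
10: 0xc (blk 3, set 1) → VC-HIT  vc=[9, 5, 11]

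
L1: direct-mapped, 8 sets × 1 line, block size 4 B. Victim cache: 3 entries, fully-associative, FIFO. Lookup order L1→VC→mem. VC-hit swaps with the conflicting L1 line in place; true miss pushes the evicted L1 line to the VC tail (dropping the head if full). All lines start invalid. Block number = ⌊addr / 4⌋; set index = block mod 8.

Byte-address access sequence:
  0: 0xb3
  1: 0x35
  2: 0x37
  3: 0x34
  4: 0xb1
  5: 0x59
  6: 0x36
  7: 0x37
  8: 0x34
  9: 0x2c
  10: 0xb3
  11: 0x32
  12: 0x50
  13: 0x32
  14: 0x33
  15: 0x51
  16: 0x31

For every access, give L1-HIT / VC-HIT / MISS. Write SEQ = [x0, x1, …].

  [0] addr=0xb3 blk=44 s=4: MISS | VC []
  [1] addr=0x35 blk=13 s=5: MISS | VC []
  [2] addr=0x37 blk=13 s=5: L1-HIT | VC []
  [3] addr=0x34 blk=13 s=5: L1-HIT | VC []
  [4] addr=0xb1 blk=44 s=4: L1-HIT | VC []
  [5] addr=0x59 blk=22 s=6: MISS | VC []
  [6] addr=0x36 blk=13 s=5: L1-HIT | VC []
  [7] addr=0x37 blk=13 s=5: L1-HIT | VC []
  [8] addr=0x34 blk=13 s=5: L1-HIT | VC []
  [9] addr=0x2c blk=11 s=3: MISS | VC []
  [10] addr=0xb3 blk=44 s=4: L1-HIT | VC []
  [11] addr=0x32 blk=12 s=4: MISS | VC [44]
  [12] addr=0x50 blk=20 s=4: MISS | VC [44, 12]
  [13] addr=0x32 blk=12 s=4: VC-HIT | VC [44, 20]
  [14] addr=0x33 blk=12 s=4: L1-HIT | VC [44, 20]
  [15] addr=0x51 blk=20 s=4: VC-HIT | VC [44, 12]
  [16] addr=0x31 blk=12 s=4: VC-HIT | VC [44, 20]

SEQ = [MISS, MISS, L1-HIT, L1-HIT, L1-HIT, MISS, L1-HIT, L1-HIT, L1-HIT, MISS, L1-HIT, MISS, MISS, VC-HIT, L1-HIT, VC-HIT, VC-HIT]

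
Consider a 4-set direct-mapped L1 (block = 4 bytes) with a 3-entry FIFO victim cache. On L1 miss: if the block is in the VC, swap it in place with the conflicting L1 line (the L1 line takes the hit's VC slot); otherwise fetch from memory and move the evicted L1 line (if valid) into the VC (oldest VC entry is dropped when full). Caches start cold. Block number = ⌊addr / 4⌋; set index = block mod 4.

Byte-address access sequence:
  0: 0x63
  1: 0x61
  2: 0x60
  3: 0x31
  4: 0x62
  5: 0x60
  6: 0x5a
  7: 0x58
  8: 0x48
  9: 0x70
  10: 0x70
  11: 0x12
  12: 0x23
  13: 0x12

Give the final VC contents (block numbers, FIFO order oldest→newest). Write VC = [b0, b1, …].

VC = [24, 28, 8]

#0 0x63→b24/s0 MISS; vc=[]
#1 0x61→b24/s0 L1-HIT; vc=[]
#2 0x60→b24/s0 L1-HIT; vc=[]
#3 0x31→b12/s0 MISS; vc=[24]
#4 0x62→b24/s0 VC-HIT; vc=[12]
#5 0x60→b24/s0 L1-HIT; vc=[12]
#6 0x5a→b22/s2 MISS; vc=[12]
#7 0x58→b22/s2 L1-HIT; vc=[12]
#8 0x48→b18/s2 MISS; vc=[12,22]
#9 0x70→b28/s0 MISS; vc=[12,22,24]
#10 0x70→b28/s0 L1-HIT; vc=[12,22,24]
#11 0x12→b4/s0 MISS; vc=[22,24,28]
#12 0x23→b8/s0 MISS; vc=[24,28,4]
#13 0x12→b4/s0 VC-HIT; vc=[24,28,8]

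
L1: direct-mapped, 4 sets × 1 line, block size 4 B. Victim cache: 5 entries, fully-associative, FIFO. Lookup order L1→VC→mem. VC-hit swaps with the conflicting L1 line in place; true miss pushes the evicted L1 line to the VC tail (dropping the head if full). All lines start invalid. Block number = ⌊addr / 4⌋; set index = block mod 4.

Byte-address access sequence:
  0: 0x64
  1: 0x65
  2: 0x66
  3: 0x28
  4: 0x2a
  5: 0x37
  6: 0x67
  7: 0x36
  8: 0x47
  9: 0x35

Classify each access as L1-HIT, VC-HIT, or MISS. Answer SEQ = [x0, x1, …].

SEQ = [MISS, L1-HIT, L1-HIT, MISS, L1-HIT, MISS, VC-HIT, VC-HIT, MISS, VC-HIT]

  [0] addr=0x64 blk=25 s=1: MISS | VC []
  [1] addr=0x65 blk=25 s=1: L1-HIT | VC []
  [2] addr=0x66 blk=25 s=1: L1-HIT | VC []
  [3] addr=0x28 blk=10 s=2: MISS | VC []
  [4] addr=0x2a blk=10 s=2: L1-HIT | VC []
  [5] addr=0x37 blk=13 s=1: MISS | VC [25]
  [6] addr=0x67 blk=25 s=1: VC-HIT | VC [13]
  [7] addr=0x36 blk=13 s=1: VC-HIT | VC [25]
  [8] addr=0x47 blk=17 s=1: MISS | VC [25, 13]
  [9] addr=0x35 blk=13 s=1: VC-HIT | VC [25, 17]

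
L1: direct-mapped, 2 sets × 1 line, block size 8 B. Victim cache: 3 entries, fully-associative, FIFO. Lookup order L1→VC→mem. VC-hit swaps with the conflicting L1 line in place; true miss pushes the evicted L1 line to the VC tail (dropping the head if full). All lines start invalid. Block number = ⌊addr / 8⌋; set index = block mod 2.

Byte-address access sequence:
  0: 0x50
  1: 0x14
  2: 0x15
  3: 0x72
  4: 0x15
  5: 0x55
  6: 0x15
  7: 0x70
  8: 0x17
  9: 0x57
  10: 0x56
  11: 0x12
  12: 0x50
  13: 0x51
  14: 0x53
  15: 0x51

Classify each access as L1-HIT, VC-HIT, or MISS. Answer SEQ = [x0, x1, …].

SEQ = [MISS, MISS, L1-HIT, MISS, VC-HIT, VC-HIT, VC-HIT, VC-HIT, VC-HIT, VC-HIT, L1-HIT, VC-HIT, VC-HIT, L1-HIT, L1-HIT, L1-HIT]

0: 0x50 (blk 10, set 0) → MISS  vc=[]
1: 0x14 (blk 2, set 0) → MISS  vc=[10]
2: 0x15 (blk 2, set 0) → L1-HIT  vc=[10]
3: 0x72 (blk 14, set 0) → MISS  vc=[10, 2]
4: 0x15 (blk 2, set 0) → VC-HIT  vc=[10, 14]
5: 0x55 (blk 10, set 0) → VC-HIT  vc=[2, 14]
6: 0x15 (blk 2, set 0) → VC-HIT  vc=[10, 14]
7: 0x70 (blk 14, set 0) → VC-HIT  vc=[10, 2]
8: 0x17 (blk 2, set 0) → VC-HIT  vc=[10, 14]
9: 0x57 (blk 10, set 0) → VC-HIT  vc=[2, 14]
10: 0x56 (blk 10, set 0) → L1-HIT  vc=[2, 14]
11: 0x12 (blk 2, set 0) → VC-HIT  vc=[10, 14]
12: 0x50 (blk 10, set 0) → VC-HIT  vc=[2, 14]
13: 0x51 (blk 10, set 0) → L1-HIT  vc=[2, 14]
14: 0x53 (blk 10, set 0) → L1-HIT  vc=[2, 14]
15: 0x51 (blk 10, set 0) → L1-HIT  vc=[2, 14]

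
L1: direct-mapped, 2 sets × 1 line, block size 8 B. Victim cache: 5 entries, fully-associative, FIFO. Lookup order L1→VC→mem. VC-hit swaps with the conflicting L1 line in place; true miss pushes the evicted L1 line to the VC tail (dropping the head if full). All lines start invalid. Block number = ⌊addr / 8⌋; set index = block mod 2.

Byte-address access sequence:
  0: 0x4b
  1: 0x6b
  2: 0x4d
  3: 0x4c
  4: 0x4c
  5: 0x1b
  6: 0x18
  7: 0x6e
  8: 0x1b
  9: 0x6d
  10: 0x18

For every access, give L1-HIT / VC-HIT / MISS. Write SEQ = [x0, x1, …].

SEQ = [MISS, MISS, VC-HIT, L1-HIT, L1-HIT, MISS, L1-HIT, VC-HIT, VC-HIT, VC-HIT, VC-HIT]

#0 0x4b→b9/s1 MISS; vc=[]
#1 0x6b→b13/s1 MISS; vc=[9]
#2 0x4d→b9/s1 VC-HIT; vc=[13]
#3 0x4c→b9/s1 L1-HIT; vc=[13]
#4 0x4c→b9/s1 L1-HIT; vc=[13]
#5 0x1b→b3/s1 MISS; vc=[13,9]
#6 0x18→b3/s1 L1-HIT; vc=[13,9]
#7 0x6e→b13/s1 VC-HIT; vc=[3,9]
#8 0x1b→b3/s1 VC-HIT; vc=[13,9]
#9 0x6d→b13/s1 VC-HIT; vc=[3,9]
#10 0x18→b3/s1 VC-HIT; vc=[13,9]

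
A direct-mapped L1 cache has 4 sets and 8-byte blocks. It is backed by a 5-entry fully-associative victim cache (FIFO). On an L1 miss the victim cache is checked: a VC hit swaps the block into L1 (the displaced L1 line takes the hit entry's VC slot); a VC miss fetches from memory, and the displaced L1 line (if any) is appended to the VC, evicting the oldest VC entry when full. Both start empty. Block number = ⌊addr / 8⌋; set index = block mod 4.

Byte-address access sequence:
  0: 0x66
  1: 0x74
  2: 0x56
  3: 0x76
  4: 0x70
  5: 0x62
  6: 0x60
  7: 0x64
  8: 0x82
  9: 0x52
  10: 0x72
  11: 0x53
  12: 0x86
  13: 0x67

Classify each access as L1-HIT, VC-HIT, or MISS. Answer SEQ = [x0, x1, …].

0: 0x66 (blk 12, set 0) → MISS  vc=[]
1: 0x74 (blk 14, set 2) → MISS  vc=[]
2: 0x56 (blk 10, set 2) → MISS  vc=[14]
3: 0x76 (blk 14, set 2) → VC-HIT  vc=[10]
4: 0x70 (blk 14, set 2) → L1-HIT  vc=[10]
5: 0x62 (blk 12, set 0) → L1-HIT  vc=[10]
6: 0x60 (blk 12, set 0) → L1-HIT  vc=[10]
7: 0x64 (blk 12, set 0) → L1-HIT  vc=[10]
8: 0x82 (blk 16, set 0) → MISS  vc=[10, 12]
9: 0x52 (blk 10, set 2) → VC-HIT  vc=[14, 12]
10: 0x72 (blk 14, set 2) → VC-HIT  vc=[10, 12]
11: 0x53 (blk 10, set 2) → VC-HIT  vc=[14, 12]
12: 0x86 (blk 16, set 0) → L1-HIT  vc=[14, 12]
13: 0x67 (blk 12, set 0) → VC-HIT  vc=[14, 16]

SEQ = [MISS, MISS, MISS, VC-HIT, L1-HIT, L1-HIT, L1-HIT, L1-HIT, MISS, VC-HIT, VC-HIT, VC-HIT, L1-HIT, VC-HIT]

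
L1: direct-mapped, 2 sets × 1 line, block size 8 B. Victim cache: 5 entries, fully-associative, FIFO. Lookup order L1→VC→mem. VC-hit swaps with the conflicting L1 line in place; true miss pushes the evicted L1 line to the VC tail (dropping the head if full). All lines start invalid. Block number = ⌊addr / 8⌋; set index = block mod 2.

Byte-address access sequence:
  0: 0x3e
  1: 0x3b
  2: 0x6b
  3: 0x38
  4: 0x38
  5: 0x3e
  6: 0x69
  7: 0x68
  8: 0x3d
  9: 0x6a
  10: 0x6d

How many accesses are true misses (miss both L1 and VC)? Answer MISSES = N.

  [0] addr=0x3e blk=7 s=1: MISS | VC []
  [1] addr=0x3b blk=7 s=1: L1-HIT | VC []
  [2] addr=0x6b blk=13 s=1: MISS | VC [7]
  [3] addr=0x38 blk=7 s=1: VC-HIT | VC [13]
  [4] addr=0x38 blk=7 s=1: L1-HIT | VC [13]
  [5] addr=0x3e blk=7 s=1: L1-HIT | VC [13]
  [6] addr=0x69 blk=13 s=1: VC-HIT | VC [7]
  [7] addr=0x68 blk=13 s=1: L1-HIT | VC [7]
  [8] addr=0x3d blk=7 s=1: VC-HIT | VC [13]
  [9] addr=0x6a blk=13 s=1: VC-HIT | VC [7]
  [10] addr=0x6d blk=13 s=1: L1-HIT | VC [7]

MISSES = 2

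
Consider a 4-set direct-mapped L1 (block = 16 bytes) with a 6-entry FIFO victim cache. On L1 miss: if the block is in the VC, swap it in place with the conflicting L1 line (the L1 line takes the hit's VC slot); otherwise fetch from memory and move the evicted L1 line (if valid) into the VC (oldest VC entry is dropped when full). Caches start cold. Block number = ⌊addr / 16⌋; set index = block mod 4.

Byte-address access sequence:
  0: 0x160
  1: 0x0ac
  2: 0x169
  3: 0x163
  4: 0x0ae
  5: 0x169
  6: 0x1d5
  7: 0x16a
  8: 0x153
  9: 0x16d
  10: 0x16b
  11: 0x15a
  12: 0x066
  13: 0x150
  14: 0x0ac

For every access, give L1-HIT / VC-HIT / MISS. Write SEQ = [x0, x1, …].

#0 0x160→b22/s2 MISS; vc=[]
#1 0xac→b10/s2 MISS; vc=[22]
#2 0x169→b22/s2 VC-HIT; vc=[10]
#3 0x163→b22/s2 L1-HIT; vc=[10]
#4 0xae→b10/s2 VC-HIT; vc=[22]
#5 0x169→b22/s2 VC-HIT; vc=[10]
#6 0x1d5→b29/s1 MISS; vc=[10]
#7 0x16a→b22/s2 L1-HIT; vc=[10]
#8 0x153→b21/s1 MISS; vc=[10,29]
#9 0x16d→b22/s2 L1-HIT; vc=[10,29]
#10 0x16b→b22/s2 L1-HIT; vc=[10,29]
#11 0x15a→b21/s1 L1-HIT; vc=[10,29]
#12 0x66→b6/s2 MISS; vc=[10,29,22]
#13 0x150→b21/s1 L1-HIT; vc=[10,29,22]
#14 0xac→b10/s2 VC-HIT; vc=[6,29,22]

SEQ = [MISS, MISS, VC-HIT, L1-HIT, VC-HIT, VC-HIT, MISS, L1-HIT, MISS, L1-HIT, L1-HIT, L1-HIT, MISS, L1-HIT, VC-HIT]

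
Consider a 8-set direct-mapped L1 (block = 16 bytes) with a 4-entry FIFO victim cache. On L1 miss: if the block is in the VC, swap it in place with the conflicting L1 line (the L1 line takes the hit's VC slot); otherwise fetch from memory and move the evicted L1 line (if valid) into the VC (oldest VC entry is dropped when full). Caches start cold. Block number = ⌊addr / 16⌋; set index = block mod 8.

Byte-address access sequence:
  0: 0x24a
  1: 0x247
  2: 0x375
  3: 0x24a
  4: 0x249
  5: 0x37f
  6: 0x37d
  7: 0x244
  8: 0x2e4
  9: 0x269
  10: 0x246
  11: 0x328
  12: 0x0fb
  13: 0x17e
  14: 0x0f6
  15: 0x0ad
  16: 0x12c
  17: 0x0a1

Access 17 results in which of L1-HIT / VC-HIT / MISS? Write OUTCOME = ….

#0 0x24a→b36/s4 MISS; vc=[]
#1 0x247→b36/s4 L1-HIT; vc=[]
#2 0x375→b55/s7 MISS; vc=[]
#3 0x24a→b36/s4 L1-HIT; vc=[]
#4 0x249→b36/s4 L1-HIT; vc=[]
#5 0x37f→b55/s7 L1-HIT; vc=[]
#6 0x37d→b55/s7 L1-HIT; vc=[]
#7 0x244→b36/s4 L1-HIT; vc=[]
#8 0x2e4→b46/s6 MISS; vc=[]
#9 0x269→b38/s6 MISS; vc=[46]
#10 0x246→b36/s4 L1-HIT; vc=[46]
#11 0x328→b50/s2 MISS; vc=[46]
#12 0xfb→b15/s7 MISS; vc=[46,55]
#13 0x17e→b23/s7 MISS; vc=[46,55,15]
#14 0xf6→b15/s7 VC-HIT; vc=[46,55,23]
#15 0xad→b10/s2 MISS; vc=[46,55,23,50]
#16 0x12c→b18/s2 MISS; vc=[55,23,50,10]
#17 0xa1→b10/s2 VC-HIT; vc=[55,23,50,18]

OUTCOME = VC-HIT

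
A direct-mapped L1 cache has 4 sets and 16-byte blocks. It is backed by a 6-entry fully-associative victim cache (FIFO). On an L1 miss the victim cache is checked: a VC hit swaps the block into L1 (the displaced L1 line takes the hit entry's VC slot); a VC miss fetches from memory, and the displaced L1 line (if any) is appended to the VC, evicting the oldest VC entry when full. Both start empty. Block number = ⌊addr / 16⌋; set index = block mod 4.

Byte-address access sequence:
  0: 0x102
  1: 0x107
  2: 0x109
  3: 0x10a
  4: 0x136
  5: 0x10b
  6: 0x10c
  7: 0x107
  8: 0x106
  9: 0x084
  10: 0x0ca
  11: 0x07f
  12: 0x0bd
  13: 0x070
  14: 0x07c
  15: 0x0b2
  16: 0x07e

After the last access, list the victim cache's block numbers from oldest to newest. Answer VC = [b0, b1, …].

VC = [16, 8, 19, 11]

#0 0x102→b16/s0 MISS; vc=[]
#1 0x107→b16/s0 L1-HIT; vc=[]
#2 0x109→b16/s0 L1-HIT; vc=[]
#3 0x10a→b16/s0 L1-HIT; vc=[]
#4 0x136→b19/s3 MISS; vc=[]
#5 0x10b→b16/s0 L1-HIT; vc=[]
#6 0x10c→b16/s0 L1-HIT; vc=[]
#7 0x107→b16/s0 L1-HIT; vc=[]
#8 0x106→b16/s0 L1-HIT; vc=[]
#9 0x84→b8/s0 MISS; vc=[16]
#10 0xca→b12/s0 MISS; vc=[16,8]
#11 0x7f→b7/s3 MISS; vc=[16,8,19]
#12 0xbd→b11/s3 MISS; vc=[16,8,19,7]
#13 0x70→b7/s3 VC-HIT; vc=[16,8,19,11]
#14 0x7c→b7/s3 L1-HIT; vc=[16,8,19,11]
#15 0xb2→b11/s3 VC-HIT; vc=[16,8,19,7]
#16 0x7e→b7/s3 VC-HIT; vc=[16,8,19,11]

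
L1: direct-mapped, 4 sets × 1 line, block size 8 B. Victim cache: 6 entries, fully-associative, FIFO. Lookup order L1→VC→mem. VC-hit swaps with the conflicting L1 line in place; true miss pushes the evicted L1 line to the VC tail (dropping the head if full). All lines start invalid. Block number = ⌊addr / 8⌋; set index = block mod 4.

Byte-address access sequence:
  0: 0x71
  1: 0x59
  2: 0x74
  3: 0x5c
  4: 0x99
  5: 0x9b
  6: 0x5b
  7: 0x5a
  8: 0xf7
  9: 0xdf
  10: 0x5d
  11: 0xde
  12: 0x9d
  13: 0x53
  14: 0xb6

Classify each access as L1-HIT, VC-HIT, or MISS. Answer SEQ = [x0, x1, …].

SEQ = [MISS, MISS, L1-HIT, L1-HIT, MISS, L1-HIT, VC-HIT, L1-HIT, MISS, MISS, VC-HIT, VC-HIT, VC-HIT, MISS, MISS]

  [0] addr=0x71 blk=14 s=2: MISS | VC []
  [1] addr=0x59 blk=11 s=3: MISS | VC []
  [2] addr=0x74 blk=14 s=2: L1-HIT | VC []
  [3] addr=0x5c blk=11 s=3: L1-HIT | VC []
  [4] addr=0x99 blk=19 s=3: MISS | VC [11]
  [5] addr=0x9b blk=19 s=3: L1-HIT | VC [11]
  [6] addr=0x5b blk=11 s=3: VC-HIT | VC [19]
  [7] addr=0x5a blk=11 s=3: L1-HIT | VC [19]
  [8] addr=0xf7 blk=30 s=2: MISS | VC [19, 14]
  [9] addr=0xdf blk=27 s=3: MISS | VC [19, 14, 11]
  [10] addr=0x5d blk=11 s=3: VC-HIT | VC [19, 14, 27]
  [11] addr=0xde blk=27 s=3: VC-HIT | VC [19, 14, 11]
  [12] addr=0x9d blk=19 s=3: VC-HIT | VC [27, 14, 11]
  [13] addr=0x53 blk=10 s=2: MISS | VC [27, 14, 11, 30]
  [14] addr=0xb6 blk=22 s=2: MISS | VC [27, 14, 11, 30, 10]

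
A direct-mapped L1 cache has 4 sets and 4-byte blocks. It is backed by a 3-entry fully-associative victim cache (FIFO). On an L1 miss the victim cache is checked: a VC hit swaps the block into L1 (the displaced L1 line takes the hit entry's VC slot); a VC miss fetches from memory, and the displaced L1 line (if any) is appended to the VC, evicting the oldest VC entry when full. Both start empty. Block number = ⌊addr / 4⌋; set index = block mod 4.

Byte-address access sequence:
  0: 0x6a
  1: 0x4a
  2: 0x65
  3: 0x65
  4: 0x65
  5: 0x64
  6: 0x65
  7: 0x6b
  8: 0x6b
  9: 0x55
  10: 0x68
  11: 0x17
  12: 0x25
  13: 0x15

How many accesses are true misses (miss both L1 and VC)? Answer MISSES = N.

0: 0x6a (blk 26, set 2) → MISS  vc=[]
1: 0x4a (blk 18, set 2) → MISS  vc=[26]
2: 0x65 (blk 25, set 1) → MISS  vc=[26]
3: 0x65 (blk 25, set 1) → L1-HIT  vc=[26]
4: 0x65 (blk 25, set 1) → L1-HIT  vc=[26]
5: 0x64 (blk 25, set 1) → L1-HIT  vc=[26]
6: 0x65 (blk 25, set 1) → L1-HIT  vc=[26]
7: 0x6b (blk 26, set 2) → VC-HIT  vc=[18]
8: 0x6b (blk 26, set 2) → L1-HIT  vc=[18]
9: 0x55 (blk 21, set 1) → MISS  vc=[18, 25]
10: 0x68 (blk 26, set 2) → L1-HIT  vc=[18, 25]
11: 0x17 (blk 5, set 1) → MISS  vc=[18, 25, 21]
12: 0x25 (blk 9, set 1) → MISS  vc=[25, 21, 5]
13: 0x15 (blk 5, set 1) → VC-HIT  vc=[25, 21, 9]

MISSES = 6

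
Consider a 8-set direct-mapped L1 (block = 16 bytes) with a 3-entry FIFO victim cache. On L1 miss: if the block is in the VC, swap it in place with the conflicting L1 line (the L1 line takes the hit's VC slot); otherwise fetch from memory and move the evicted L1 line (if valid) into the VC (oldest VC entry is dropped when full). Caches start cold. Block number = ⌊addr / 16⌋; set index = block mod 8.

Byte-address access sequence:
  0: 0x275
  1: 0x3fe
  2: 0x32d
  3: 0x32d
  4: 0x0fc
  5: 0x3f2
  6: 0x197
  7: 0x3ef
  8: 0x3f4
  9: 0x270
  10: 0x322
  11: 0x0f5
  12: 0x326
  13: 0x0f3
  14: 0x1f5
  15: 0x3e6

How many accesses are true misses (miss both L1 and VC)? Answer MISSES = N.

0: 0x275 (blk 39, set 7) → MISS  vc=[]
1: 0x3fe (blk 63, set 7) → MISS  vc=[39]
2: 0x32d (blk 50, set 2) → MISS  vc=[39]
3: 0x32d (blk 50, set 2) → L1-HIT  vc=[39]
4: 0xfc (blk 15, set 7) → MISS  vc=[39, 63]
5: 0x3f2 (blk 63, set 7) → VC-HIT  vc=[39, 15]
6: 0x197 (blk 25, set 1) → MISS  vc=[39, 15]
7: 0x3ef (blk 62, set 6) → MISS  vc=[39, 15]
8: 0x3f4 (blk 63, set 7) → L1-HIT  vc=[39, 15]
9: 0x270 (blk 39, set 7) → VC-HIT  vc=[63, 15]
10: 0x322 (blk 50, set 2) → L1-HIT  vc=[63, 15]
11: 0xf5 (blk 15, set 7) → VC-HIT  vc=[63, 39]
12: 0x326 (blk 50, set 2) → L1-HIT  vc=[63, 39]
13: 0xf3 (blk 15, set 7) → L1-HIT  vc=[63, 39]
14: 0x1f5 (blk 31, set 7) → MISS  vc=[63, 39, 15]
15: 0x3e6 (blk 62, set 6) → L1-HIT  vc=[63, 39, 15]

MISSES = 7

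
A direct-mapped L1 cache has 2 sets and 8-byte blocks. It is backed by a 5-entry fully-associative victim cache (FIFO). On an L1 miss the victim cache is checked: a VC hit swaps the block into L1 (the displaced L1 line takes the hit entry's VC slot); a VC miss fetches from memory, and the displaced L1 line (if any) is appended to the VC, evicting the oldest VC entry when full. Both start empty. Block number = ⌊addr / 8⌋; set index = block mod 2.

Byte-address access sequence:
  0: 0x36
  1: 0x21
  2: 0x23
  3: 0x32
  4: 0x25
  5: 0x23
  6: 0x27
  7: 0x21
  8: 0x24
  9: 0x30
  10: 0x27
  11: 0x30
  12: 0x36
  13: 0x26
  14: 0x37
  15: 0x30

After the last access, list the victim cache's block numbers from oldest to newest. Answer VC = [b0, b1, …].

#0 0x36→b6/s0 MISS; vc=[]
#1 0x21→b4/s0 MISS; vc=[6]
#2 0x23→b4/s0 L1-HIT; vc=[6]
#3 0x32→b6/s0 VC-HIT; vc=[4]
#4 0x25→b4/s0 VC-HIT; vc=[6]
#5 0x23→b4/s0 L1-HIT; vc=[6]
#6 0x27→b4/s0 L1-HIT; vc=[6]
#7 0x21→b4/s0 L1-HIT; vc=[6]
#8 0x24→b4/s0 L1-HIT; vc=[6]
#9 0x30→b6/s0 VC-HIT; vc=[4]
#10 0x27→b4/s0 VC-HIT; vc=[6]
#11 0x30→b6/s0 VC-HIT; vc=[4]
#12 0x36→b6/s0 L1-HIT; vc=[4]
#13 0x26→b4/s0 VC-HIT; vc=[6]
#14 0x37→b6/s0 VC-HIT; vc=[4]
#15 0x30→b6/s0 L1-HIT; vc=[4]

VC = [4]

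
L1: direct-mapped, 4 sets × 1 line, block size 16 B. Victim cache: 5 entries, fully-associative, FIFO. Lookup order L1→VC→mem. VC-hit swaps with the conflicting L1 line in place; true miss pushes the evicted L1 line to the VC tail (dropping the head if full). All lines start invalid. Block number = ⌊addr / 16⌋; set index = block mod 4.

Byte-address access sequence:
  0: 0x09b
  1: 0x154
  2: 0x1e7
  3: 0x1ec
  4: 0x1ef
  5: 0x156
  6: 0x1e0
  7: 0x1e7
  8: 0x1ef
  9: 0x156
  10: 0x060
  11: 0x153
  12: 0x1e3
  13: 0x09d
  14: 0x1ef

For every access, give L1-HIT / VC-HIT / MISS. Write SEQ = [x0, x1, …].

SEQ = [MISS, MISS, MISS, L1-HIT, L1-HIT, L1-HIT, L1-HIT, L1-HIT, L1-HIT, L1-HIT, MISS, L1-HIT, VC-HIT, VC-HIT, L1-HIT]

#0 0x9b→b9/s1 MISS; vc=[]
#1 0x154→b21/s1 MISS; vc=[9]
#2 0x1e7→b30/s2 MISS; vc=[9]
#3 0x1ec→b30/s2 L1-HIT; vc=[9]
#4 0x1ef→b30/s2 L1-HIT; vc=[9]
#5 0x156→b21/s1 L1-HIT; vc=[9]
#6 0x1e0→b30/s2 L1-HIT; vc=[9]
#7 0x1e7→b30/s2 L1-HIT; vc=[9]
#8 0x1ef→b30/s2 L1-HIT; vc=[9]
#9 0x156→b21/s1 L1-HIT; vc=[9]
#10 0x60→b6/s2 MISS; vc=[9,30]
#11 0x153→b21/s1 L1-HIT; vc=[9,30]
#12 0x1e3→b30/s2 VC-HIT; vc=[9,6]
#13 0x9d→b9/s1 VC-HIT; vc=[21,6]
#14 0x1ef→b30/s2 L1-HIT; vc=[21,6]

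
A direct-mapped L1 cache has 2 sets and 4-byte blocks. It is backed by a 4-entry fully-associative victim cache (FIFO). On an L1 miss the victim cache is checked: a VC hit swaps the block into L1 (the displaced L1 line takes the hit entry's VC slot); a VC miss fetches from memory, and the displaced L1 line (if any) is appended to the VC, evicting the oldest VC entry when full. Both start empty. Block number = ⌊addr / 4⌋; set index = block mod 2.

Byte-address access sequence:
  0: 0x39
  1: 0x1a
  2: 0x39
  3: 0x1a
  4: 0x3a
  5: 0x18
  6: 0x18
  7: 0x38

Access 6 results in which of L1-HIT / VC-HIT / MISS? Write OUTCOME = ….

#0 0x39→b14/s0 MISS; vc=[]
#1 0x1a→b6/s0 MISS; vc=[14]
#2 0x39→b14/s0 VC-HIT; vc=[6]
#3 0x1a→b6/s0 VC-HIT; vc=[14]
#4 0x3a→b14/s0 VC-HIT; vc=[6]
#5 0x18→b6/s0 VC-HIT; vc=[14]
#6 0x18→b6/s0 L1-HIT; vc=[14]
#7 0x38→b14/s0 VC-HIT; vc=[6]

OUTCOME = L1-HIT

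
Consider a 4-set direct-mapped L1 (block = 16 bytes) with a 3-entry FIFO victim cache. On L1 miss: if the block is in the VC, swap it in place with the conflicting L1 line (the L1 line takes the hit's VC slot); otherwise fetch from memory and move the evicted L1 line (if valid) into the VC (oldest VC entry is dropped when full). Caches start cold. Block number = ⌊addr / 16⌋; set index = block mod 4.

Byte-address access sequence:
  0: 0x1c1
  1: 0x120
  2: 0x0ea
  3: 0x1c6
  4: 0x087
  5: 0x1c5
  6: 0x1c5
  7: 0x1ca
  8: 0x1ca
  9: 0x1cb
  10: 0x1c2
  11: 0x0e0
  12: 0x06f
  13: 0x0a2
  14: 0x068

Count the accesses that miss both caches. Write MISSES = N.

MISSES = 6

0: 0x1c1 (blk 28, set 0) → MISS  vc=[]
1: 0x120 (blk 18, set 2) → MISS  vc=[]
2: 0xea (blk 14, set 2) → MISS  vc=[18]
3: 0x1c6 (blk 28, set 0) → L1-HIT  vc=[18]
4: 0x87 (blk 8, set 0) → MISS  vc=[18, 28]
5: 0x1c5 (blk 28, set 0) → VC-HIT  vc=[18, 8]
6: 0x1c5 (blk 28, set 0) → L1-HIT  vc=[18, 8]
7: 0x1ca (blk 28, set 0) → L1-HIT  vc=[18, 8]
8: 0x1ca (blk 28, set 0) → L1-HIT  vc=[18, 8]
9: 0x1cb (blk 28, set 0) → L1-HIT  vc=[18, 8]
10: 0x1c2 (blk 28, set 0) → L1-HIT  vc=[18, 8]
11: 0xe0 (blk 14, set 2) → L1-HIT  vc=[18, 8]
12: 0x6f (blk 6, set 2) → MISS  vc=[18, 8, 14]
13: 0xa2 (blk 10, set 2) → MISS  vc=[8, 14, 6]
14: 0x68 (blk 6, set 2) → VC-HIT  vc=[8, 14, 10]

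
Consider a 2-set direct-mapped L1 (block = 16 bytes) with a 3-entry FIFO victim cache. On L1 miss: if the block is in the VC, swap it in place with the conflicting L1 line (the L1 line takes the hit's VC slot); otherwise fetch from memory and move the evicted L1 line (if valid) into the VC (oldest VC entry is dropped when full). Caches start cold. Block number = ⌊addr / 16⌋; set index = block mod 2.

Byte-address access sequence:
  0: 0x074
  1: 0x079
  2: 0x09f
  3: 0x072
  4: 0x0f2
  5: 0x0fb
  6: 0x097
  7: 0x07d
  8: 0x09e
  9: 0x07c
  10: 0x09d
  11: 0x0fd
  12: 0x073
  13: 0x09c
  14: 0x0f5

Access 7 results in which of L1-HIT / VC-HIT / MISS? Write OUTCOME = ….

OUTCOME = VC-HIT

  [0] addr=0x74 blk=7 s=1: MISS | VC []
  [1] addr=0x79 blk=7 s=1: L1-HIT | VC []
  [2] addr=0x9f blk=9 s=1: MISS | VC [7]
  [3] addr=0x72 blk=7 s=1: VC-HIT | VC [9]
  [4] addr=0xf2 blk=15 s=1: MISS | VC [9, 7]
  [5] addr=0xfb blk=15 s=1: L1-HIT | VC [9, 7]
  [6] addr=0x97 blk=9 s=1: VC-HIT | VC [15, 7]
  [7] addr=0x7d blk=7 s=1: VC-HIT | VC [15, 9]
  [8] addr=0x9e blk=9 s=1: VC-HIT | VC [15, 7]
  [9] addr=0x7c blk=7 s=1: VC-HIT | VC [15, 9]
  [10] addr=0x9d blk=9 s=1: VC-HIT | VC [15, 7]
  [11] addr=0xfd blk=15 s=1: VC-HIT | VC [9, 7]
  [12] addr=0x73 blk=7 s=1: VC-HIT | VC [9, 15]
  [13] addr=0x9c blk=9 s=1: VC-HIT | VC [7, 15]
  [14] addr=0xf5 blk=15 s=1: VC-HIT | VC [7, 9]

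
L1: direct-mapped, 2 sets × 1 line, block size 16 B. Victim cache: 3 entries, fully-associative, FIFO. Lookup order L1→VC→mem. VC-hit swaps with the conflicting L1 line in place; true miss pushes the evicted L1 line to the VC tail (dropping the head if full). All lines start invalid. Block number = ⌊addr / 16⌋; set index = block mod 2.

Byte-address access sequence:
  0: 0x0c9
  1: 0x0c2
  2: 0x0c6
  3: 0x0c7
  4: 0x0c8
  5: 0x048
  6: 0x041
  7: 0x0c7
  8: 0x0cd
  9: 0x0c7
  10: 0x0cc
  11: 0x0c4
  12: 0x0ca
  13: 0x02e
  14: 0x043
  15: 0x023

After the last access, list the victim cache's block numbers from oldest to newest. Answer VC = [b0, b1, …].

VC = [4, 12]

  [0] addr=0xc9 blk=12 s=0: MISS | VC []
  [1] addr=0xc2 blk=12 s=0: L1-HIT | VC []
  [2] addr=0xc6 blk=12 s=0: L1-HIT | VC []
  [3] addr=0xc7 blk=12 s=0: L1-HIT | VC []
  [4] addr=0xc8 blk=12 s=0: L1-HIT | VC []
  [5] addr=0x48 blk=4 s=0: MISS | VC [12]
  [6] addr=0x41 blk=4 s=0: L1-HIT | VC [12]
  [7] addr=0xc7 blk=12 s=0: VC-HIT | VC [4]
  [8] addr=0xcd blk=12 s=0: L1-HIT | VC [4]
  [9] addr=0xc7 blk=12 s=0: L1-HIT | VC [4]
  [10] addr=0xcc blk=12 s=0: L1-HIT | VC [4]
  [11] addr=0xc4 blk=12 s=0: L1-HIT | VC [4]
  [12] addr=0xca blk=12 s=0: L1-HIT | VC [4]
  [13] addr=0x2e blk=2 s=0: MISS | VC [4, 12]
  [14] addr=0x43 blk=4 s=0: VC-HIT | VC [2, 12]
  [15] addr=0x23 blk=2 s=0: VC-HIT | VC [4, 12]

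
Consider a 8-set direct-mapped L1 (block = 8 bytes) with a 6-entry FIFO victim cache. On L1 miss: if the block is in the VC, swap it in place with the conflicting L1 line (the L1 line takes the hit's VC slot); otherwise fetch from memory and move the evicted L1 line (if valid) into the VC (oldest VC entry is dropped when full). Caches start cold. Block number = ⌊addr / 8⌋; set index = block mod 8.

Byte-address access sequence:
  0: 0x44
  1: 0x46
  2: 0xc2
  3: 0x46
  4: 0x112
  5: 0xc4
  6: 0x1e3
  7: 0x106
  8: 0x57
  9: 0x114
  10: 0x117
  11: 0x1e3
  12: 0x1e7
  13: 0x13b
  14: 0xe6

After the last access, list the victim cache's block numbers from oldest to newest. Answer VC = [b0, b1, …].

VC = [8, 24, 10, 60]

0: 0x44 (blk 8, set 0) → MISS  vc=[]
1: 0x46 (blk 8, set 0) → L1-HIT  vc=[]
2: 0xc2 (blk 24, set 0) → MISS  vc=[8]
3: 0x46 (blk 8, set 0) → VC-HIT  vc=[24]
4: 0x112 (blk 34, set 2) → MISS  vc=[24]
5: 0xc4 (blk 24, set 0) → VC-HIT  vc=[8]
6: 0x1e3 (blk 60, set 4) → MISS  vc=[8]
7: 0x106 (blk 32, set 0) → MISS  vc=[8, 24]
8: 0x57 (blk 10, set 2) → MISS  vc=[8, 24, 34]
9: 0x114 (blk 34, set 2) → VC-HIT  vc=[8, 24, 10]
10: 0x117 (blk 34, set 2) → L1-HIT  vc=[8, 24, 10]
11: 0x1e3 (blk 60, set 4) → L1-HIT  vc=[8, 24, 10]
12: 0x1e7 (blk 60, set 4) → L1-HIT  vc=[8, 24, 10]
13: 0x13b (blk 39, set 7) → MISS  vc=[8, 24, 10]
14: 0xe6 (blk 28, set 4) → MISS  vc=[8, 24, 10, 60]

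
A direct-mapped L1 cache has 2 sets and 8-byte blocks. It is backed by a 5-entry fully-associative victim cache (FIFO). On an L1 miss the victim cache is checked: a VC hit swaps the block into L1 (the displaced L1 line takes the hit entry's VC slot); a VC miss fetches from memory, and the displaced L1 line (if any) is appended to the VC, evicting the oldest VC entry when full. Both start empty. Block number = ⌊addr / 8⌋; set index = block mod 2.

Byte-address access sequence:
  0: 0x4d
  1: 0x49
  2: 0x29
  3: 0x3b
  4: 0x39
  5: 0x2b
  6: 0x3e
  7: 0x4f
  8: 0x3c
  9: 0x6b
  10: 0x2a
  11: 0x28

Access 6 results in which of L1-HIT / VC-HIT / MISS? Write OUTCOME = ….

#0 0x4d→b9/s1 MISS; vc=[]
#1 0x49→b9/s1 L1-HIT; vc=[]
#2 0x29→b5/s1 MISS; vc=[9]
#3 0x3b→b7/s1 MISS; vc=[9,5]
#4 0x39→b7/s1 L1-HIT; vc=[9,5]
#5 0x2b→b5/s1 VC-HIT; vc=[9,7]
#6 0x3e→b7/s1 VC-HIT; vc=[9,5]
#7 0x4f→b9/s1 VC-HIT; vc=[7,5]
#8 0x3c→b7/s1 VC-HIT; vc=[9,5]
#9 0x6b→b13/s1 MISS; vc=[9,5,7]
#10 0x2a→b5/s1 VC-HIT; vc=[9,13,7]
#11 0x28→b5/s1 L1-HIT; vc=[9,13,7]

OUTCOME = VC-HIT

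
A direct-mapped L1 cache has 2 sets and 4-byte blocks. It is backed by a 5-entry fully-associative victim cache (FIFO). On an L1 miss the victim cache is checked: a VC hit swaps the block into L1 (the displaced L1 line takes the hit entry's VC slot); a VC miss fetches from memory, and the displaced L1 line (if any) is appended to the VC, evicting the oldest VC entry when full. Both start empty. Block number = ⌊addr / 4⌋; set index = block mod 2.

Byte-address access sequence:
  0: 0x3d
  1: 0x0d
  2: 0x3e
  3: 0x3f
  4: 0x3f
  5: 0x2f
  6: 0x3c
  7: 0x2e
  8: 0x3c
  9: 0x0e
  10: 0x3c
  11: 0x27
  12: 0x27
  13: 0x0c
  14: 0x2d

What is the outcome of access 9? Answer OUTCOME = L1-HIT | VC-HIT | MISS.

OUTCOME = VC-HIT

0: 0x3d (blk 15, set 1) → MISS  vc=[]
1: 0xd (blk 3, set 1) → MISS  vc=[15]
2: 0x3e (blk 15, set 1) → VC-HIT  vc=[3]
3: 0x3f (blk 15, set 1) → L1-HIT  vc=[3]
4: 0x3f (blk 15, set 1) → L1-HIT  vc=[3]
5: 0x2f (blk 11, set 1) → MISS  vc=[3, 15]
6: 0x3c (blk 15, set 1) → VC-HIT  vc=[3, 11]
7: 0x2e (blk 11, set 1) → VC-HIT  vc=[3, 15]
8: 0x3c (blk 15, set 1) → VC-HIT  vc=[3, 11]
9: 0xe (blk 3, set 1) → VC-HIT  vc=[15, 11]
10: 0x3c (blk 15, set 1) → VC-HIT  vc=[3, 11]
11: 0x27 (blk 9, set 1) → MISS  vc=[3, 11, 15]
12: 0x27 (blk 9, set 1) → L1-HIT  vc=[3, 11, 15]
13: 0xc (blk 3, set 1) → VC-HIT  vc=[9, 11, 15]
14: 0x2d (blk 11, set 1) → VC-HIT  vc=[9, 3, 15]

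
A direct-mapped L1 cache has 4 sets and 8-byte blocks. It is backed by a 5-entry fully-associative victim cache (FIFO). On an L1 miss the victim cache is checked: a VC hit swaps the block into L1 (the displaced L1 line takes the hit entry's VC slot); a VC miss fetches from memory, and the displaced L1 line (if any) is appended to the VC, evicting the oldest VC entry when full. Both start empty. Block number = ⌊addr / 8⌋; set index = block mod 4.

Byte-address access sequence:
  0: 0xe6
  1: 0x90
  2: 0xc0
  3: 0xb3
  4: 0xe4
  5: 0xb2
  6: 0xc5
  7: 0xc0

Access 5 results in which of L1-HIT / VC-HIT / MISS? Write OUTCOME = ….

  [0] addr=0xe6 blk=28 s=0: MISS | VC []
  [1] addr=0x90 blk=18 s=2: MISS | VC []
  [2] addr=0xc0 blk=24 s=0: MISS | VC [28]
  [3] addr=0xb3 blk=22 s=2: MISS | VC [28, 18]
  [4] addr=0xe4 blk=28 s=0: VC-HIT | VC [24, 18]
  [5] addr=0xb2 blk=22 s=2: L1-HIT | VC [24, 18]
  [6] addr=0xc5 blk=24 s=0: VC-HIT | VC [28, 18]
  [7] addr=0xc0 blk=24 s=0: L1-HIT | VC [28, 18]

OUTCOME = L1-HIT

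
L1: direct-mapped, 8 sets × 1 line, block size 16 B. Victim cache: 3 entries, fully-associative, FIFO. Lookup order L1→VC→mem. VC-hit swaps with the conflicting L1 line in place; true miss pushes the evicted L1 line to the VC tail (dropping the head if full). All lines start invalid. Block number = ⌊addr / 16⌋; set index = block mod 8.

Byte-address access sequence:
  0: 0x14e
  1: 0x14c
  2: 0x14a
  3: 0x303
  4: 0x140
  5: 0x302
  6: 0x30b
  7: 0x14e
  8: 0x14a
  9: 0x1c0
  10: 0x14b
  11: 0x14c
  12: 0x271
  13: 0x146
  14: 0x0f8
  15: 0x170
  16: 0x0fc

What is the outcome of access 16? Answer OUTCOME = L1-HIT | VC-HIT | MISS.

  [0] addr=0x14e blk=20 s=4: MISS | VC []
  [1] addr=0x14c blk=20 s=4: L1-HIT | VC []
  [2] addr=0x14a blk=20 s=4: L1-HIT | VC []
  [3] addr=0x303 blk=48 s=0: MISS | VC []
  [4] addr=0x140 blk=20 s=4: L1-HIT | VC []
  [5] addr=0x302 blk=48 s=0: L1-HIT | VC []
  [6] addr=0x30b blk=48 s=0: L1-HIT | VC []
  [7] addr=0x14e blk=20 s=4: L1-HIT | VC []
  [8] addr=0x14a blk=20 s=4: L1-HIT | VC []
  [9] addr=0x1c0 blk=28 s=4: MISS | VC [20]
  [10] addr=0x14b blk=20 s=4: VC-HIT | VC [28]
  [11] addr=0x14c blk=20 s=4: L1-HIT | VC [28]
  [12] addr=0x271 blk=39 s=7: MISS | VC [28]
  [13] addr=0x146 blk=20 s=4: L1-HIT | VC [28]
  [14] addr=0xf8 blk=15 s=7: MISS | VC [28, 39]
  [15] addr=0x170 blk=23 s=7: MISS | VC [28, 39, 15]
  [16] addr=0xfc blk=15 s=7: VC-HIT | VC [28, 39, 23]

OUTCOME = VC-HIT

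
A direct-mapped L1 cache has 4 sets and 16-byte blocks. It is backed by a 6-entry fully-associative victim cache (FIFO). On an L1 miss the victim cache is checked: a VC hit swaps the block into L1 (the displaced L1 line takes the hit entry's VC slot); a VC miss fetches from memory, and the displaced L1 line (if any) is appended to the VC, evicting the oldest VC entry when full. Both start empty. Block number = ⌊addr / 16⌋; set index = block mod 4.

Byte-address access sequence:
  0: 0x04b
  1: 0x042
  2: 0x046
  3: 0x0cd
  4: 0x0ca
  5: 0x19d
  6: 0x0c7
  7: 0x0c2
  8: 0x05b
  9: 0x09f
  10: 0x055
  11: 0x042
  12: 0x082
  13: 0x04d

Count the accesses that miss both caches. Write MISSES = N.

MISSES = 6

  [0] addr=0x4b blk=4 s=0: MISS | VC []
  [1] addr=0x42 blk=4 s=0: L1-HIT | VC []
  [2] addr=0x46 blk=4 s=0: L1-HIT | VC []
  [3] addr=0xcd blk=12 s=0: MISS | VC [4]
  [4] addr=0xca blk=12 s=0: L1-HIT | VC [4]
  [5] addr=0x19d blk=25 s=1: MISS | VC [4]
  [6] addr=0xc7 blk=12 s=0: L1-HIT | VC [4]
  [7] addr=0xc2 blk=12 s=0: L1-HIT | VC [4]
  [8] addr=0x5b blk=5 s=1: MISS | VC [4, 25]
  [9] addr=0x9f blk=9 s=1: MISS | VC [4, 25, 5]
  [10] addr=0x55 blk=5 s=1: VC-HIT | VC [4, 25, 9]
  [11] addr=0x42 blk=4 s=0: VC-HIT | VC [12, 25, 9]
  [12] addr=0x82 blk=8 s=0: MISS | VC [12, 25, 9, 4]
  [13] addr=0x4d blk=4 s=0: VC-HIT | VC [12, 25, 9, 8]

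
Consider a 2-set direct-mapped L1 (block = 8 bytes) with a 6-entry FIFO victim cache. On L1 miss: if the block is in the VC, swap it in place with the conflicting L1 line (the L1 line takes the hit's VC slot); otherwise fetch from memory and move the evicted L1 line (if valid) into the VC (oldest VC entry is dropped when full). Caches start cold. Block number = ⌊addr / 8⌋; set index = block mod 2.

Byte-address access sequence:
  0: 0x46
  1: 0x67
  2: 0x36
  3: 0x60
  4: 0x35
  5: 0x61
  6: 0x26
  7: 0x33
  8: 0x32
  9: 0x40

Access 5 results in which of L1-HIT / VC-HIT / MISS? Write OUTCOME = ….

#0 0x46→b8/s0 MISS; vc=[]
#1 0x67→b12/s0 MISS; vc=[8]
#2 0x36→b6/s0 MISS; vc=[8,12]
#3 0x60→b12/s0 VC-HIT; vc=[8,6]
#4 0x35→b6/s0 VC-HIT; vc=[8,12]
#5 0x61→b12/s0 VC-HIT; vc=[8,6]
#6 0x26→b4/s0 MISS; vc=[8,6,12]
#7 0x33→b6/s0 VC-HIT; vc=[8,4,12]
#8 0x32→b6/s0 L1-HIT; vc=[8,4,12]
#9 0x40→b8/s0 VC-HIT; vc=[6,4,12]

OUTCOME = VC-HIT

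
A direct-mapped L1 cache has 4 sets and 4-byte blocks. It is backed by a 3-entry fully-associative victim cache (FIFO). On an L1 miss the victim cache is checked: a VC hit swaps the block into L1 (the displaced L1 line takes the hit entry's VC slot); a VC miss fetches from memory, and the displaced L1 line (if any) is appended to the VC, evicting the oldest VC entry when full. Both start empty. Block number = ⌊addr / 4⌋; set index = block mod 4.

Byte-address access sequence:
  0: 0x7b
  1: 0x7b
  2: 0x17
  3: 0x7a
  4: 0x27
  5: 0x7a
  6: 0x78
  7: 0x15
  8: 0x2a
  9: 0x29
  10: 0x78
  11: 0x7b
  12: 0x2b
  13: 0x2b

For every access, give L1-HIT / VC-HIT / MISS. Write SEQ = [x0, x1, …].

0: 0x7b (blk 30, set 2) → MISS  vc=[]
1: 0x7b (blk 30, set 2) → L1-HIT  vc=[]
2: 0x17 (blk 5, set 1) → MISS  vc=[]
3: 0x7a (blk 30, set 2) → L1-HIT  vc=[]
4: 0x27 (blk 9, set 1) → MISS  vc=[5]
5: 0x7a (blk 30, set 2) → L1-HIT  vc=[5]
6: 0x78 (blk 30, set 2) → L1-HIT  vc=[5]
7: 0x15 (blk 5, set 1) → VC-HIT  vc=[9]
8: 0x2a (blk 10, set 2) → MISS  vc=[9, 30]
9: 0x29 (blk 10, set 2) → L1-HIT  vc=[9, 30]
10: 0x78 (blk 30, set 2) → VC-HIT  vc=[9, 10]
11: 0x7b (blk 30, set 2) → L1-HIT  vc=[9, 10]
12: 0x2b (blk 10, set 2) → VC-HIT  vc=[9, 30]
13: 0x2b (blk 10, set 2) → L1-HIT  vc=[9, 30]

SEQ = [MISS, L1-HIT, MISS, L1-HIT, MISS, L1-HIT, L1-HIT, VC-HIT, MISS, L1-HIT, VC-HIT, L1-HIT, VC-HIT, L1-HIT]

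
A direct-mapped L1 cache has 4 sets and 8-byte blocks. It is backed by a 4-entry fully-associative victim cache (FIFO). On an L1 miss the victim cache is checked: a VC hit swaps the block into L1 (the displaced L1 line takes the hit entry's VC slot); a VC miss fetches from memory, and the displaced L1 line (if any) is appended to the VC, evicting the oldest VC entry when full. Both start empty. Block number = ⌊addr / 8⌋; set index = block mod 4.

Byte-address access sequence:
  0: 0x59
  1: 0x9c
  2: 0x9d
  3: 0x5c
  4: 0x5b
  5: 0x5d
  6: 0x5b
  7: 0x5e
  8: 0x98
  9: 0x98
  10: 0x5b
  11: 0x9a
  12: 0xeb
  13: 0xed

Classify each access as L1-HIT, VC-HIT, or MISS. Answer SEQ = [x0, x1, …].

#0 0x59→b11/s3 MISS; vc=[]
#1 0x9c→b19/s3 MISS; vc=[11]
#2 0x9d→b19/s3 L1-HIT; vc=[11]
#3 0x5c→b11/s3 VC-HIT; vc=[19]
#4 0x5b→b11/s3 L1-HIT; vc=[19]
#5 0x5d→b11/s3 L1-HIT; vc=[19]
#6 0x5b→b11/s3 L1-HIT; vc=[19]
#7 0x5e→b11/s3 L1-HIT; vc=[19]
#8 0x98→b19/s3 VC-HIT; vc=[11]
#9 0x98→b19/s3 L1-HIT; vc=[11]
#10 0x5b→b11/s3 VC-HIT; vc=[19]
#11 0x9a→b19/s3 VC-HIT; vc=[11]
#12 0xeb→b29/s1 MISS; vc=[11]
#13 0xed→b29/s1 L1-HIT; vc=[11]

SEQ = [MISS, MISS, L1-HIT, VC-HIT, L1-HIT, L1-HIT, L1-HIT, L1-HIT, VC-HIT, L1-HIT, VC-HIT, VC-HIT, MISS, L1-HIT]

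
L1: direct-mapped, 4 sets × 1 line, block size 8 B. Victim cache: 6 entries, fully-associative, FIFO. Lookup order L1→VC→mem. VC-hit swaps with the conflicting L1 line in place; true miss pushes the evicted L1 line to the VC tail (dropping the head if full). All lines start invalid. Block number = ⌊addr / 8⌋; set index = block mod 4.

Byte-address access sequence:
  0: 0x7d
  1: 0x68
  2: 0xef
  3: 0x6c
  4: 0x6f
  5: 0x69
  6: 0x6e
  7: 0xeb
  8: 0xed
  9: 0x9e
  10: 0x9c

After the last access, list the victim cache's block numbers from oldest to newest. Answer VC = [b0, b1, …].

VC = [13, 15]

0: 0x7d (blk 15, set 3) → MISS  vc=[]
1: 0x68 (blk 13, set 1) → MISS  vc=[]
2: 0xef (blk 29, set 1) → MISS  vc=[13]
3: 0x6c (blk 13, set 1) → VC-HIT  vc=[29]
4: 0x6f (blk 13, set 1) → L1-HIT  vc=[29]
5: 0x69 (blk 13, set 1) → L1-HIT  vc=[29]
6: 0x6e (blk 13, set 1) → L1-HIT  vc=[29]
7: 0xeb (blk 29, set 1) → VC-HIT  vc=[13]
8: 0xed (blk 29, set 1) → L1-HIT  vc=[13]
9: 0x9e (blk 19, set 3) → MISS  vc=[13, 15]
10: 0x9c (blk 19, set 3) → L1-HIT  vc=[13, 15]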